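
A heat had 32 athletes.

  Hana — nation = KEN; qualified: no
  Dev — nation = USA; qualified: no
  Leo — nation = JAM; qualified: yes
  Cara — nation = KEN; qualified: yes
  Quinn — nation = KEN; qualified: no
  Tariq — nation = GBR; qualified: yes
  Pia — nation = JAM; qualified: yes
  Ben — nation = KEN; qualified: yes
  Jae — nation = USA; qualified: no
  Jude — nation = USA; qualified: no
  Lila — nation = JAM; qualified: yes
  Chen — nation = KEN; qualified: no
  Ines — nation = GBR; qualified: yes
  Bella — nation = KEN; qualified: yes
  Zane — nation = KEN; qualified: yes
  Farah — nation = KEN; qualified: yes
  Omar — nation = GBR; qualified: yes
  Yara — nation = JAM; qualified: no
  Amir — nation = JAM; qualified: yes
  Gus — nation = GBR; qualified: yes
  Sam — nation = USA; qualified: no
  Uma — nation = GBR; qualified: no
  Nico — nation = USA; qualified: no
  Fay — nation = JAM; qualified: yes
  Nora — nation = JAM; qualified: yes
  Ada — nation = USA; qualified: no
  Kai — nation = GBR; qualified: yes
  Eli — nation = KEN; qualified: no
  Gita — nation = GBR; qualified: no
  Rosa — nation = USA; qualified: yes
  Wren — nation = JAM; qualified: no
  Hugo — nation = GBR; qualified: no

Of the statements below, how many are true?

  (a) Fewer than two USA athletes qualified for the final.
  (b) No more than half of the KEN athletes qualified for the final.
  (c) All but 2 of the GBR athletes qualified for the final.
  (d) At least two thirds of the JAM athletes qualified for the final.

2

(a) USA: |A| = 7, |A ∩ B| = 1; needs |A ∩ B| < 2 — true.
(b) KEN: |A| = 9, |A ∩ B| = 5; needs |A ∩ B| ≤ |A ∖ B| — false.
(c) GBR: |A| = 8, |A ∩ B| = 5; needs |A ∖ B| = 2 — false.
(d) JAM: |A| = 8, |A ∩ B| = 6; needs |A ∩ B| / |A| ≥ 2/3 — true.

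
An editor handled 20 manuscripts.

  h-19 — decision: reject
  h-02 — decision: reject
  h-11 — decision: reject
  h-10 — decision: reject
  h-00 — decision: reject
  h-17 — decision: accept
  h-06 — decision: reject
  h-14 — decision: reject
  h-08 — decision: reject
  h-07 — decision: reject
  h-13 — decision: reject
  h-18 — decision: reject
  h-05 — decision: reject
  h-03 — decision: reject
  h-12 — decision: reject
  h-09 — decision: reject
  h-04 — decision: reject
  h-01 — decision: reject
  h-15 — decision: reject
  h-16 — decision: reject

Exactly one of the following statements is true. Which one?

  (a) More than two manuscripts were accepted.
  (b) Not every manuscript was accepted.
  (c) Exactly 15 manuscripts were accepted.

|A| = 20, |A ∩ B| = 1, |A ∖ B| = 19.
(a) requires |A ∩ B| > 2: false.
(b) requires A ⊄ B (|A ∖ B| ≥ 1): true.
(c) requires |A ∩ B| = 15: false.

(b)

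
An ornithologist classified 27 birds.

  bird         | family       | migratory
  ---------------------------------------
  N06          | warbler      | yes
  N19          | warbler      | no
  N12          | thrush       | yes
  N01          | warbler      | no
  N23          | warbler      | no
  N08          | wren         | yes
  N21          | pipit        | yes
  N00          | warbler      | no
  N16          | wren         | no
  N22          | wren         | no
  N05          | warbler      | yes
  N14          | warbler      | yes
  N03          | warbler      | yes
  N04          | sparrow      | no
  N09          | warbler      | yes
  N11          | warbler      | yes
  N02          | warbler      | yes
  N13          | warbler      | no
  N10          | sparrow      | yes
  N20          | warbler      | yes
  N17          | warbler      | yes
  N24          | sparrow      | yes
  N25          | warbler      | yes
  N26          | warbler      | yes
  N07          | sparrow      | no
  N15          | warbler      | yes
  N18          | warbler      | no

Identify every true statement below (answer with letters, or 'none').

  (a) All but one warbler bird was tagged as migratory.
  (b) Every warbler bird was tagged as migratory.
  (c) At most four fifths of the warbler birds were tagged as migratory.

|A| = 18, |A ∩ B| = 12, |A ∖ B| = 6.
(a) |A ∖ B| = 1: fails.
(b) A ⊆ B, i.e. every element of A is in B (|A ∖ B| = 0): fails.
(c) |A ∩ B| / |A| ≤ 4/5: holds.

(c)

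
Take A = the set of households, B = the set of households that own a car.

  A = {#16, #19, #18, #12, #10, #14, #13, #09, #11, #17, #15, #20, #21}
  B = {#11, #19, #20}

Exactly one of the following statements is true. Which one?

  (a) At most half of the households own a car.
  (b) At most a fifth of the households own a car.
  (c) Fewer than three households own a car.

(a)

|A| = 13, |A ∩ B| = 3, |A ∖ B| = 10.
(a) requires |A ∩ B| ≤ |A ∖ B|: true.
(b) requires |A ∩ B| / |A| ≤ 1/5: false.
(c) requires |A ∩ B| < 3: false.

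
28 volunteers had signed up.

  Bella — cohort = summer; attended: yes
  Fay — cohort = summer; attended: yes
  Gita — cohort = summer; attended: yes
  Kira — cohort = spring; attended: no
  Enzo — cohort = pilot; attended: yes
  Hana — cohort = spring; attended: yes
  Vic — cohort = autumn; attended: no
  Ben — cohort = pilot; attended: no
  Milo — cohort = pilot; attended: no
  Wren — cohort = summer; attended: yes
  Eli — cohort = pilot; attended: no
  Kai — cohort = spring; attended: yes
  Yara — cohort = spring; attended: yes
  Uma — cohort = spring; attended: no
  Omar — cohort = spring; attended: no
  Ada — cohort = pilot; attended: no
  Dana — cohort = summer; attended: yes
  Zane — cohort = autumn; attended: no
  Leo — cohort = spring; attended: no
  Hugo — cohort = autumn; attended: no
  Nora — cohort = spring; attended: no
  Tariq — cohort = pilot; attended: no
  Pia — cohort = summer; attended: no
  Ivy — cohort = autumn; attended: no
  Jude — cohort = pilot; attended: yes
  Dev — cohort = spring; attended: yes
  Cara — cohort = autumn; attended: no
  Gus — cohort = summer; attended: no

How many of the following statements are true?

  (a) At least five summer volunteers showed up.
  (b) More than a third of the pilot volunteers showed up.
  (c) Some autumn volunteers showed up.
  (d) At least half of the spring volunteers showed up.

1

(a) summer: |A| = 7, |A ∩ B| = 5; needs |A ∩ B| ≥ 5 — true.
(b) pilot: |A| = 7, |A ∩ B| = 2; needs |A ∩ B| / |A| > 1/3 — false.
(c) autumn: |A| = 5, |A ∩ B| = 0; needs A ∩ B ≠ ∅ (|A ∩ B| ≥ 1) — false.
(d) spring: |A| = 9, |A ∩ B| = 4; needs |A ∩ B| ≥ |A ∖ B| — false.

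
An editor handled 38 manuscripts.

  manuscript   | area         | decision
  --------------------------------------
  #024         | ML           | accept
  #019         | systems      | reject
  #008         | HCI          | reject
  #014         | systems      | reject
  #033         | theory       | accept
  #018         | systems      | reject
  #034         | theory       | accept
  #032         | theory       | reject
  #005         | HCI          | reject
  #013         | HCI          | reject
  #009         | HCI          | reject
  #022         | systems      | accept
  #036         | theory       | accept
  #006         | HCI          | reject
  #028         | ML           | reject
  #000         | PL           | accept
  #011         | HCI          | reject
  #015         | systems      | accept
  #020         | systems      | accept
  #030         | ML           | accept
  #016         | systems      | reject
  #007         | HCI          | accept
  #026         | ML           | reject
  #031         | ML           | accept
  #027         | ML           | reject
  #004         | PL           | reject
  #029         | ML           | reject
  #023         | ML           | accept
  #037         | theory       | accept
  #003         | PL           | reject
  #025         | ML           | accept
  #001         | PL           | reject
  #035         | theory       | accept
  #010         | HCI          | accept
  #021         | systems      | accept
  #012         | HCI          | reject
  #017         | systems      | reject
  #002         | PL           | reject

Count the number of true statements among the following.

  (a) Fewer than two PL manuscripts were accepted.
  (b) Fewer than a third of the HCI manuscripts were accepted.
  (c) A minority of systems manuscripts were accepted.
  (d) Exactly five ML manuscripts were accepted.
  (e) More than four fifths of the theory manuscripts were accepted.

5

(a) PL: |A| = 5, |A ∩ B| = 1; needs |A ∩ B| < 2 — true.
(b) HCI: |A| = 9, |A ∩ B| = 2; needs |A ∩ B| / |A| < 1/3 — true.
(c) systems: |A| = 9, |A ∩ B| = 4; needs |A ∩ B| < |A ∖ B| — true.
(d) ML: |A| = 9, |A ∩ B| = 5; needs |A ∩ B| = 5 — true.
(e) theory: |A| = 6, |A ∩ B| = 5; needs |A ∩ B| / |A| > 4/5 — true.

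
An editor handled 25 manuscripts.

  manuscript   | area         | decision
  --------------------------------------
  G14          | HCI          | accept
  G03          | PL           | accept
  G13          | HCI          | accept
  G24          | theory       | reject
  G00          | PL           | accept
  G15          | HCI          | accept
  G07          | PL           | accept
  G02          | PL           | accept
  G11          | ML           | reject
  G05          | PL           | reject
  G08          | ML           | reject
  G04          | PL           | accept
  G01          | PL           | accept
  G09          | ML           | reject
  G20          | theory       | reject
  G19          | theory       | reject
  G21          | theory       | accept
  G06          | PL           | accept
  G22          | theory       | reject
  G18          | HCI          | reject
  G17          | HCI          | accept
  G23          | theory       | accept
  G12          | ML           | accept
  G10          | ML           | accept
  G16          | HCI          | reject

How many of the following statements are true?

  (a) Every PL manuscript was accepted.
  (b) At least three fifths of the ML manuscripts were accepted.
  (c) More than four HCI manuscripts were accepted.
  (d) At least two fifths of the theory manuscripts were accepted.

(a) PL: |A| = 8, |A ∩ B| = 7; needs A ⊆ B, i.e. every element of A is in B (|A ∖ B| = 0) — false.
(b) ML: |A| = 5, |A ∩ B| = 2; needs |A ∩ B| / |A| ≥ 3/5 — false.
(c) HCI: |A| = 6, |A ∩ B| = 4; needs |A ∩ B| > 4 — false.
(d) theory: |A| = 6, |A ∩ B| = 2; needs |A ∩ B| / |A| ≥ 2/5 — false.

0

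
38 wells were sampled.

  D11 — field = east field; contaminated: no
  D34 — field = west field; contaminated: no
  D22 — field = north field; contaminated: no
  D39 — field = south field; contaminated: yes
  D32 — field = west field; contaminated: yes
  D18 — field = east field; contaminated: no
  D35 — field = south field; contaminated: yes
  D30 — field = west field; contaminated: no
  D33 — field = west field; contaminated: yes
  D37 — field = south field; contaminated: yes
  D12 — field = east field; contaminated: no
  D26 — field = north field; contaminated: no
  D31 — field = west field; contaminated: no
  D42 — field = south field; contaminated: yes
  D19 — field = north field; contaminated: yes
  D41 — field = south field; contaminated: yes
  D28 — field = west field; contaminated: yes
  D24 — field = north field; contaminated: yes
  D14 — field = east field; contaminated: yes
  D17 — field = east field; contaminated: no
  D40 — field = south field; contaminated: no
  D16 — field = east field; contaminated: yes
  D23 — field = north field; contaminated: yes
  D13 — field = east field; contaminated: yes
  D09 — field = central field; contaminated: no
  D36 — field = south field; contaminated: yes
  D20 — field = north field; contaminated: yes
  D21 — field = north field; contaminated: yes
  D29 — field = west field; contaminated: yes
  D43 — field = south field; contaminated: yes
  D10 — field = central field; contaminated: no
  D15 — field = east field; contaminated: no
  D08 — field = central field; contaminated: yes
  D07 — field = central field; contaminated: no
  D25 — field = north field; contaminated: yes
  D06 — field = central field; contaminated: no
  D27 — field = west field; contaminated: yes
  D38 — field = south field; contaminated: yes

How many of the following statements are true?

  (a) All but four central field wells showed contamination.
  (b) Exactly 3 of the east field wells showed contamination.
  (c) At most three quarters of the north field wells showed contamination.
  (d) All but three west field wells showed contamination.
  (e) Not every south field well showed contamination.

(a) central field: |A| = 5, |A ∩ B| = 1; needs |A ∖ B| = 4 — true.
(b) east field: |A| = 8, |A ∩ B| = 3; needs |A ∩ B| = 3 — true.
(c) north field: |A| = 8, |A ∩ B| = 6; needs |A ∩ B| / |A| ≤ 3/4 — true.
(d) west field: |A| = 8, |A ∩ B| = 5; needs |A ∖ B| = 3 — true.
(e) south field: |A| = 9, |A ∩ B| = 8; needs A ⊄ B (|A ∖ B| ≥ 1) — true.

5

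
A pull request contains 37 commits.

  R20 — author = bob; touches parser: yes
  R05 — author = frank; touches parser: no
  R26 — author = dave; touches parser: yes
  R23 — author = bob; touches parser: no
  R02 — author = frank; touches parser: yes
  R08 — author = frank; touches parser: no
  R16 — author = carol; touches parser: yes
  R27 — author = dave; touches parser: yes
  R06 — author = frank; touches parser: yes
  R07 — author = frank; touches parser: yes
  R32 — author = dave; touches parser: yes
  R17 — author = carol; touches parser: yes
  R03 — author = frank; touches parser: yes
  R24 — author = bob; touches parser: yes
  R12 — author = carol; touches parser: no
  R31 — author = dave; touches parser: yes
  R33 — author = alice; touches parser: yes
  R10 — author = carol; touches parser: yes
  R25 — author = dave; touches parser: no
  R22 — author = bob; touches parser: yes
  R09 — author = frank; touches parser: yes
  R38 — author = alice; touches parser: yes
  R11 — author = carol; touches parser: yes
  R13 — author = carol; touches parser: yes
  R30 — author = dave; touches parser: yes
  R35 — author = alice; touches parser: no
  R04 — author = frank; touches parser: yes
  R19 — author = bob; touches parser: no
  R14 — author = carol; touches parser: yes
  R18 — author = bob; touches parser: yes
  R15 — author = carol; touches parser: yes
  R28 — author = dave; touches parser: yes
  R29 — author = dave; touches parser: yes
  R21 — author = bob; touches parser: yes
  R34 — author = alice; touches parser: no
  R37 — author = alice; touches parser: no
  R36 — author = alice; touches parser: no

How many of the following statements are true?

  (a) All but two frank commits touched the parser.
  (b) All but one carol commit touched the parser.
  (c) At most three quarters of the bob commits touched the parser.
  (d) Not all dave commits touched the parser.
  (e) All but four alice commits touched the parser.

(a) frank: |A| = 8, |A ∩ B| = 6; needs |A ∖ B| = 2 — true.
(b) carol: |A| = 8, |A ∩ B| = 7; needs |A ∖ B| = 1 — true.
(c) bob: |A| = 7, |A ∩ B| = 5; needs |A ∩ B| / |A| ≤ 3/4 — true.
(d) dave: |A| = 8, |A ∩ B| = 7; needs A ⊄ B (|A ∖ B| ≥ 1) — true.
(e) alice: |A| = 6, |A ∩ B| = 2; needs |A ∖ B| = 4 — true.

5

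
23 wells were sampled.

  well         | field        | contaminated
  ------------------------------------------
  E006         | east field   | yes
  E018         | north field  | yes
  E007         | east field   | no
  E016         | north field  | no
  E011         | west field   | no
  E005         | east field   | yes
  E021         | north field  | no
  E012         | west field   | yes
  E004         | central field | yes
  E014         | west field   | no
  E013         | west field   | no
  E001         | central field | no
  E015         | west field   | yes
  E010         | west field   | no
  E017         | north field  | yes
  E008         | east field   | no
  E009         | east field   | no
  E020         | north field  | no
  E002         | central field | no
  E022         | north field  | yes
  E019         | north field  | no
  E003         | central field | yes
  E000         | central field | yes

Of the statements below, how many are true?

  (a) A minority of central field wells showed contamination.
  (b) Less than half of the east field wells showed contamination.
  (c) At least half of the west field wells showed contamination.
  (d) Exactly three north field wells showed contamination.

(a) central field: |A| = 5, |A ∩ B| = 3; needs |A ∩ B| < |A ∖ B| — false.
(b) east field: |A| = 5, |A ∩ B| = 2; needs |A ∩ B| < |A ∖ B| — true.
(c) west field: |A| = 6, |A ∩ B| = 2; needs |A ∩ B| ≥ |A ∖ B| — false.
(d) north field: |A| = 7, |A ∩ B| = 3; needs |A ∩ B| = 3 — true.

2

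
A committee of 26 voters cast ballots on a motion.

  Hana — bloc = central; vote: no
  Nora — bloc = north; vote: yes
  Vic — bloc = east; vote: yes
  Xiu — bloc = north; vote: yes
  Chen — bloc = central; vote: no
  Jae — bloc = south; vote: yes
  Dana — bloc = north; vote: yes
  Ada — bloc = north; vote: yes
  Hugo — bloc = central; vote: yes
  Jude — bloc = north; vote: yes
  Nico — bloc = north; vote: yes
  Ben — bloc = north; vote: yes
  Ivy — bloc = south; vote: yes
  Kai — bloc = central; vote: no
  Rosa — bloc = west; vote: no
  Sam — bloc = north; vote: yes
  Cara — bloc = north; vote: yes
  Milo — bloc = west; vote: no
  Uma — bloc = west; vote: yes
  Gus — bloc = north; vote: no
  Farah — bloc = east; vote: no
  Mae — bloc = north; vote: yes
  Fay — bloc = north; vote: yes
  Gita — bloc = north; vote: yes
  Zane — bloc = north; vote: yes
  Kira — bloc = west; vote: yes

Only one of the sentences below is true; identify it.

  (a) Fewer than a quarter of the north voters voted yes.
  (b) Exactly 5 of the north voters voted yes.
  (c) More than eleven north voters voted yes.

(c)

|A| = 14, |A ∩ B| = 13, |A ∖ B| = 1.
(a) requires |A ∩ B| / |A| < 1/4: false.
(b) requires |A ∩ B| = 5: false.
(c) requires |A ∩ B| > 11: true.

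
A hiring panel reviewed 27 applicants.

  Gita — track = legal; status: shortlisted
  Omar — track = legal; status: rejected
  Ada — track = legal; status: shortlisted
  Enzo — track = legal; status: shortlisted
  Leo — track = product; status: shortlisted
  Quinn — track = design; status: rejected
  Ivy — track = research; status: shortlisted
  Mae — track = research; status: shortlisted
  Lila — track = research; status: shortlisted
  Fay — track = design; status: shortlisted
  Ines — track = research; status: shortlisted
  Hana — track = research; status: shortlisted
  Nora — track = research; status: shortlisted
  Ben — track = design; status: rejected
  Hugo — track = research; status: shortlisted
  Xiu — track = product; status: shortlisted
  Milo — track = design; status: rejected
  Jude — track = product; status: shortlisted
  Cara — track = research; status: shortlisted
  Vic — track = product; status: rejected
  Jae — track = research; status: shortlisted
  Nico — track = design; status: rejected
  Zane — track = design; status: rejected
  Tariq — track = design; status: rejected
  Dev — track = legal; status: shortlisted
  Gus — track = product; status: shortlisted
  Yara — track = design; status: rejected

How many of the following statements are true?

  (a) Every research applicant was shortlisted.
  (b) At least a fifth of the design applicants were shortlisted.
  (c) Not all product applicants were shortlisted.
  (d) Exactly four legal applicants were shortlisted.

(a) research: |A| = 9, |A ∩ B| = 9; needs A ⊆ B, i.e. every element of A is in B (|A ∖ B| = 0) — true.
(b) design: |A| = 8, |A ∩ B| = 1; needs |A ∩ B| / |A| ≥ 1/5 — false.
(c) product: |A| = 5, |A ∩ B| = 4; needs A ⊄ B (|A ∖ B| ≥ 1) — true.
(d) legal: |A| = 5, |A ∩ B| = 4; needs |A ∩ B| = 4 — true.

3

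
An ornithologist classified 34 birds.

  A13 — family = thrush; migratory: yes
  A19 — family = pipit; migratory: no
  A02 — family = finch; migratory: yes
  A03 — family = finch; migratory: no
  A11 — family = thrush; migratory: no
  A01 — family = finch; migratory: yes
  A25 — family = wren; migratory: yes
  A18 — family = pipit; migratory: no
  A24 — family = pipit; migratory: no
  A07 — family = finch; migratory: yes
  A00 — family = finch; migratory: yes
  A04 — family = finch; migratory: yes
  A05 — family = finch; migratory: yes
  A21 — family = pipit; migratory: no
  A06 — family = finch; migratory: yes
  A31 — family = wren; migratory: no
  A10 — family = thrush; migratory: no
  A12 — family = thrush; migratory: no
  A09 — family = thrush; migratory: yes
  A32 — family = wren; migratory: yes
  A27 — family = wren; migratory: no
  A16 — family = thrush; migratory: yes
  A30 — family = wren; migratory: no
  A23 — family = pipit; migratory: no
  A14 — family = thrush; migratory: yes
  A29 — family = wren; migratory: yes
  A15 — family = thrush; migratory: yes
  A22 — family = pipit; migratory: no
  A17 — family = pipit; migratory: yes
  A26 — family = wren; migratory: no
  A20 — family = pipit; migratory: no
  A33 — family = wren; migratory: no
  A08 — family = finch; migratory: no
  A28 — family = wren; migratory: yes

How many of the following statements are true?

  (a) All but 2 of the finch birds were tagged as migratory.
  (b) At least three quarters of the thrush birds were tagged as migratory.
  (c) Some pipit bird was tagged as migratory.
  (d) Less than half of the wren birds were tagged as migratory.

3

(a) finch: |A| = 9, |A ∩ B| = 7; needs |A ∖ B| = 2 — true.
(b) thrush: |A| = 8, |A ∩ B| = 5; needs |A ∩ B| / |A| ≥ 3/4 — false.
(c) pipit: |A| = 8, |A ∩ B| = 1; needs A ∩ B ≠ ∅ (|A ∩ B| ≥ 1) — true.
(d) wren: |A| = 9, |A ∩ B| = 4; needs |A ∩ B| < |A ∖ B| — true.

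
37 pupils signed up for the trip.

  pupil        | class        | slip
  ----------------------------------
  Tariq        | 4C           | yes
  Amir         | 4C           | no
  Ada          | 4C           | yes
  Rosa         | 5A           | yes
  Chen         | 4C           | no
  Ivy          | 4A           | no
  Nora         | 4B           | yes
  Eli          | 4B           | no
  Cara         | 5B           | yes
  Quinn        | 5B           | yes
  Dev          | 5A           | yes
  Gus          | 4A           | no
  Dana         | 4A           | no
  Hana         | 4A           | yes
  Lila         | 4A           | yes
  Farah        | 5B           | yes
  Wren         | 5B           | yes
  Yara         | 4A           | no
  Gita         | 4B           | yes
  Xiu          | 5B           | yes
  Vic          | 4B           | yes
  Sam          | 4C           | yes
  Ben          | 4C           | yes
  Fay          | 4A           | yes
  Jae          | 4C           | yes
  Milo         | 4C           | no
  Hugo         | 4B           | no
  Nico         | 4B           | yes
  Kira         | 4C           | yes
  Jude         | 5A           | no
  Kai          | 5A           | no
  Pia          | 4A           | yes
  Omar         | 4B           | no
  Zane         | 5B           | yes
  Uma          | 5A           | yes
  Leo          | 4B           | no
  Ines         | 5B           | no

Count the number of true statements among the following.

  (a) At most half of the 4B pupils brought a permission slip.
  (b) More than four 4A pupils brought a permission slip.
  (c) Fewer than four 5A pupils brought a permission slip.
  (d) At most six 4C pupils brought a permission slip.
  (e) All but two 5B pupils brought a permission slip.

(a) 4B: |A| = 8, |A ∩ B| = 4; needs |A ∩ B| ≤ |A ∖ B| — true.
(b) 4A: |A| = 8, |A ∩ B| = 4; needs |A ∩ B| > 4 — false.
(c) 5A: |A| = 5, |A ∩ B| = 3; needs |A ∩ B| < 4 — true.
(d) 4C: |A| = 9, |A ∩ B| = 6; needs |A ∩ B| ≤ 6 — true.
(e) 5B: |A| = 7, |A ∩ B| = 6; needs |A ∖ B| = 2 — false.

3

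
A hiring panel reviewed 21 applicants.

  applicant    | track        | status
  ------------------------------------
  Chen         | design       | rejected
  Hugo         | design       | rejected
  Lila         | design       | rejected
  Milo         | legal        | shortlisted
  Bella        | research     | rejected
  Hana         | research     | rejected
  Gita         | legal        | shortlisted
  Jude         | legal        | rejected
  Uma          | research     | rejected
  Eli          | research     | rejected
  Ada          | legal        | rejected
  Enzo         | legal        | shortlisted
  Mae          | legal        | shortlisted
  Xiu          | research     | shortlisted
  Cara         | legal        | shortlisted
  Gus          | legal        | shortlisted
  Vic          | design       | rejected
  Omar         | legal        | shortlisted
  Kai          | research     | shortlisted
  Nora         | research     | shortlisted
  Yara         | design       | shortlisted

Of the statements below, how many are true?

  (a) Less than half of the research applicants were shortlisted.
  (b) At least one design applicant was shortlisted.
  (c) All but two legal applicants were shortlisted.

3

(a) research: |A| = 7, |A ∩ B| = 3; needs |A ∩ B| < |A ∖ B| — true.
(b) design: |A| = 5, |A ∩ B| = 1; needs A ∩ B ≠ ∅ (|A ∩ B| ≥ 1) — true.
(c) legal: |A| = 9, |A ∩ B| = 7; needs |A ∖ B| = 2 — true.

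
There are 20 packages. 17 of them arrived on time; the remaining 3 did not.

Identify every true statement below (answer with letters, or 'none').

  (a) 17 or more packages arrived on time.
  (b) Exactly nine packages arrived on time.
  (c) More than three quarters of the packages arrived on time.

(a), (c)

|A| = 20, |A ∩ B| = 17, |A ∖ B| = 3.
(a) |A ∩ B| ≥ 17: holds.
(b) |A ∩ B| = 9: fails.
(c) |A ∩ B| / |A| > 3/4: holds.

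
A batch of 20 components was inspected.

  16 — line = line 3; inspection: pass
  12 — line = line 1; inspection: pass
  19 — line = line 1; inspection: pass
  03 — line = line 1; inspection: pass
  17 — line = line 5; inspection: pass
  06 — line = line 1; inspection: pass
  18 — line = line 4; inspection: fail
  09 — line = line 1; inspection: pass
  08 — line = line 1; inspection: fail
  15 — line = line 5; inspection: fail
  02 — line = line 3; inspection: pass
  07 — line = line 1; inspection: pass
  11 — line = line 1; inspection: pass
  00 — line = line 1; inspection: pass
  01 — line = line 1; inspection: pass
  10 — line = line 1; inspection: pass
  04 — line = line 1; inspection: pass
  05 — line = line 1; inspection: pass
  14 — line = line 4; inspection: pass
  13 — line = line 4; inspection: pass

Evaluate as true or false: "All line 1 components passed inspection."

False

The determiner here denotes the relation: A ⊆ B, i.e. every element of A is in B (|A ∖ B| = 0).
A (the restrictor) = {12, 19, 03, 06, 09, 08, 07, 11, 00, 01, 10, 04, 05}, |A| = 13.
A ∖ B = {08}, so |A ∖ B| = 1.
So the statement is false.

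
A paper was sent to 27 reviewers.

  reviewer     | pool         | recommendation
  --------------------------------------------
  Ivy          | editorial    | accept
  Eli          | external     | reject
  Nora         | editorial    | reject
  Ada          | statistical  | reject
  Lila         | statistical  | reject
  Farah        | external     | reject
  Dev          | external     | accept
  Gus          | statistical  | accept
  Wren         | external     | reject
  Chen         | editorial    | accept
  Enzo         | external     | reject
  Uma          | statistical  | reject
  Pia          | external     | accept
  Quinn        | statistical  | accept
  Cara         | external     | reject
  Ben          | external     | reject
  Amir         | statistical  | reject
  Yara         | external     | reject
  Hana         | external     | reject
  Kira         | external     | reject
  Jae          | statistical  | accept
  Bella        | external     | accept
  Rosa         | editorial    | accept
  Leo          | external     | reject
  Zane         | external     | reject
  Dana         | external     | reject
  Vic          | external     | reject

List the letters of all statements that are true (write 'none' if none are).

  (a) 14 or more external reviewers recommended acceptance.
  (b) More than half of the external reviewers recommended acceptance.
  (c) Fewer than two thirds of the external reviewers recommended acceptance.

|A| = 16, |A ∩ B| = 3, |A ∖ B| = 13.
(a) |A ∩ B| ≥ 14: fails.
(b) |A ∩ B| > |A ∖ B|: fails.
(c) |A ∩ B| / |A| < 2/3: holds.

(c)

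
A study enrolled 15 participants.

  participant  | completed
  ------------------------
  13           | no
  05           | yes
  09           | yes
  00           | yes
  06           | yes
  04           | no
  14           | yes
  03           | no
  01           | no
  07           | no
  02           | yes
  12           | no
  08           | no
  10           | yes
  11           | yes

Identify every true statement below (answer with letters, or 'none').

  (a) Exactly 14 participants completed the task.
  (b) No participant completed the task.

none

|A| = 15, |A ∩ B| = 8, |A ∖ B| = 7.
(a) |A ∩ B| = 14: fails.
(b) A ∩ B = ∅ (|A ∩ B| = 0): fails.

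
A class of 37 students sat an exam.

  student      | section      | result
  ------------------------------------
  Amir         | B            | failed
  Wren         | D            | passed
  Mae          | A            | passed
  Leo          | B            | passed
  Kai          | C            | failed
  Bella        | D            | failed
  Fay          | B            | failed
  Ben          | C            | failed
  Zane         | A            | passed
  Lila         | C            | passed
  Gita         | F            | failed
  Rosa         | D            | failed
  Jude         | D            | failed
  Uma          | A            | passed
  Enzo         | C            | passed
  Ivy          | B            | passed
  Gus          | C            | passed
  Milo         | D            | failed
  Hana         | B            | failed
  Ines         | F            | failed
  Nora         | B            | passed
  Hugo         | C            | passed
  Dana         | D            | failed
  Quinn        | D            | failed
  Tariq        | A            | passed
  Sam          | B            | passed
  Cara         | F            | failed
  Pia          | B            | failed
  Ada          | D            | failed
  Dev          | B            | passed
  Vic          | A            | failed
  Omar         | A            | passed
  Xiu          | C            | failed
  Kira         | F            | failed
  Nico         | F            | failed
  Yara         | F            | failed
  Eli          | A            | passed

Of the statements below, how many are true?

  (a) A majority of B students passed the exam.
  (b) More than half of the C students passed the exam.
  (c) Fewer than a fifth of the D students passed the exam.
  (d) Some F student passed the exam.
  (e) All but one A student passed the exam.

(a) B: |A| = 9, |A ∩ B| = 5; needs |A ∩ B| > |A ∖ B| — true.
(b) C: |A| = 7, |A ∩ B| = 4; needs |A ∩ B| > |A ∖ B| — true.
(c) D: |A| = 8, |A ∩ B| = 1; needs |A ∩ B| / |A| < 1/5 — true.
(d) F: |A| = 6, |A ∩ B| = 0; needs A ∩ B ≠ ∅ (|A ∩ B| ≥ 1) — false.
(e) A: |A| = 7, |A ∩ B| = 6; needs |A ∖ B| = 1 — true.

4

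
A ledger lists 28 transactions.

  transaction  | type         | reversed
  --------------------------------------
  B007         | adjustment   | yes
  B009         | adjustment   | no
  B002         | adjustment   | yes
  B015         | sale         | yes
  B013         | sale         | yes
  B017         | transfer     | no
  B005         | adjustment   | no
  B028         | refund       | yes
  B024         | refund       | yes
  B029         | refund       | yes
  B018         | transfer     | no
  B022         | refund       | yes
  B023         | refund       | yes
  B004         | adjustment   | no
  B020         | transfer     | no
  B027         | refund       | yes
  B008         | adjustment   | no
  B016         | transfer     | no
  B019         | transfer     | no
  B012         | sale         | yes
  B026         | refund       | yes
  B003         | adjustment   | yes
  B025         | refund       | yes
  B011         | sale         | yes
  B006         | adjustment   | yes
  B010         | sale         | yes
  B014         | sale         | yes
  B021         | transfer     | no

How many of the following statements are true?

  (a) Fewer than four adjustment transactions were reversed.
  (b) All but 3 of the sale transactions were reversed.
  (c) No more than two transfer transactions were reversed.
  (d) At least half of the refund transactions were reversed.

2

(a) adjustment: |A| = 8, |A ∩ B| = 4; needs |A ∩ B| < 4 — false.
(b) sale: |A| = 6, |A ∩ B| = 6; needs |A ∖ B| = 3 — false.
(c) transfer: |A| = 6, |A ∩ B| = 0; needs |A ∩ B| ≤ 2 — true.
(d) refund: |A| = 8, |A ∩ B| = 8; needs |A ∩ B| ≥ |A ∖ B| — true.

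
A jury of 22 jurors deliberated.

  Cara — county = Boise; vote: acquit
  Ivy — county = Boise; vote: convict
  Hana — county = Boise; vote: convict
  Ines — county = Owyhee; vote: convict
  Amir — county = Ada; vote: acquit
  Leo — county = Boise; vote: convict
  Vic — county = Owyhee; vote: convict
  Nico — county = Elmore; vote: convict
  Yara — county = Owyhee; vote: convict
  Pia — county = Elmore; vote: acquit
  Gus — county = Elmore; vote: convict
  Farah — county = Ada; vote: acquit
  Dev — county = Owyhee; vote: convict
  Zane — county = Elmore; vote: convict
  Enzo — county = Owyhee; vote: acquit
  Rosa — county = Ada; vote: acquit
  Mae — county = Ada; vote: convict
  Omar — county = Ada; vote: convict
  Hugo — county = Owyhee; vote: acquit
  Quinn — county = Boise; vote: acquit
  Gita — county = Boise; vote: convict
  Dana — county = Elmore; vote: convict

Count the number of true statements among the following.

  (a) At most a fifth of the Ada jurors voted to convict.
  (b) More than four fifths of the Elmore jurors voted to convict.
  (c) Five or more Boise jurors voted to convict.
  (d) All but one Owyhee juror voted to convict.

(a) Ada: |A| = 5, |A ∩ B| = 2; needs |A ∩ B| / |A| ≤ 1/5 — false.
(b) Elmore: |A| = 5, |A ∩ B| = 4; needs |A ∩ B| / |A| > 4/5 — false.
(c) Boise: |A| = 6, |A ∩ B| = 4; needs |A ∩ B| ≥ 5 — false.
(d) Owyhee: |A| = 6, |A ∩ B| = 4; needs |A ∖ B| = 1 — false.

0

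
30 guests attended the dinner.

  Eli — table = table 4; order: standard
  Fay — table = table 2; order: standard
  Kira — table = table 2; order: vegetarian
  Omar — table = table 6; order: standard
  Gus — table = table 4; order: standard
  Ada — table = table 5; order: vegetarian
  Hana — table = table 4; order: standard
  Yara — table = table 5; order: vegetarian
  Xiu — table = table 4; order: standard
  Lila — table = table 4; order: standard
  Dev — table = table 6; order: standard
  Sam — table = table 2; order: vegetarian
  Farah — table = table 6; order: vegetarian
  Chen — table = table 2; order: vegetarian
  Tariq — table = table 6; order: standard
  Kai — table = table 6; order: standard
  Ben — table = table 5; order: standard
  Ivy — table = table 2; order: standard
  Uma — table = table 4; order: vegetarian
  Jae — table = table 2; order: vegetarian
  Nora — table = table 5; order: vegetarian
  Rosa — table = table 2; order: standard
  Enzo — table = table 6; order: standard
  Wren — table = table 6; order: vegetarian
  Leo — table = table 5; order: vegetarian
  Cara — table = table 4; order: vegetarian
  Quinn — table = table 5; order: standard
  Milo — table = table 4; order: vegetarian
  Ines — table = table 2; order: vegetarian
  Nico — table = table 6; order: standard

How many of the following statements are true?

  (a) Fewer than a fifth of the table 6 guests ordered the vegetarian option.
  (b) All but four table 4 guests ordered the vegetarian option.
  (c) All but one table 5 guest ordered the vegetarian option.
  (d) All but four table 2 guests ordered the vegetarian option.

0

(a) table 6: |A| = 8, |A ∩ B| = 2; needs |A ∩ B| / |A| < 1/5 — false.
(b) table 4: |A| = 8, |A ∩ B| = 3; needs |A ∖ B| = 4 — false.
(c) table 5: |A| = 6, |A ∩ B| = 4; needs |A ∖ B| = 1 — false.
(d) table 2: |A| = 8, |A ∩ B| = 5; needs |A ∖ B| = 4 — false.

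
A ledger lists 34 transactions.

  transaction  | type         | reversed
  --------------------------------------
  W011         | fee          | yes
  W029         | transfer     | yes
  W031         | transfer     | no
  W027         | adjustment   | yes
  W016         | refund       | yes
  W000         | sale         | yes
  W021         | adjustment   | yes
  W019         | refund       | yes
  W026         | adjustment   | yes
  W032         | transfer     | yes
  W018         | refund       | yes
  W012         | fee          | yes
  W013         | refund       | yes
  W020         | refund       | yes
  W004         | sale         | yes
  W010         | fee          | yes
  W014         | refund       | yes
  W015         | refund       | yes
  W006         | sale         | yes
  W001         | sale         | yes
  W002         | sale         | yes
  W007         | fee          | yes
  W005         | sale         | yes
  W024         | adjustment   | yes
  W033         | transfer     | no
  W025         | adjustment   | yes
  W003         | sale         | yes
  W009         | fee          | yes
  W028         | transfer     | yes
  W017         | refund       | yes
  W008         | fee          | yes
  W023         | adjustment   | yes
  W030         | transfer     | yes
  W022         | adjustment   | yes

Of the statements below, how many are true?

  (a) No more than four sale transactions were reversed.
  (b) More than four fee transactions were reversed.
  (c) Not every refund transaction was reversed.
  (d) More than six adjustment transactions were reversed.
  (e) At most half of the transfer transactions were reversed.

(a) sale: |A| = 7, |A ∩ B| = 7; needs |A ∩ B| ≤ 4 — false.
(b) fee: |A| = 6, |A ∩ B| = 6; needs |A ∩ B| > 4 — true.
(c) refund: |A| = 8, |A ∩ B| = 8; needs A ⊄ B (|A ∖ B| ≥ 1) — false.
(d) adjustment: |A| = 7, |A ∩ B| = 7; needs |A ∩ B| > 6 — true.
(e) transfer: |A| = 6, |A ∩ B| = 4; needs |A ∩ B| ≤ |A ∖ B| — false.

2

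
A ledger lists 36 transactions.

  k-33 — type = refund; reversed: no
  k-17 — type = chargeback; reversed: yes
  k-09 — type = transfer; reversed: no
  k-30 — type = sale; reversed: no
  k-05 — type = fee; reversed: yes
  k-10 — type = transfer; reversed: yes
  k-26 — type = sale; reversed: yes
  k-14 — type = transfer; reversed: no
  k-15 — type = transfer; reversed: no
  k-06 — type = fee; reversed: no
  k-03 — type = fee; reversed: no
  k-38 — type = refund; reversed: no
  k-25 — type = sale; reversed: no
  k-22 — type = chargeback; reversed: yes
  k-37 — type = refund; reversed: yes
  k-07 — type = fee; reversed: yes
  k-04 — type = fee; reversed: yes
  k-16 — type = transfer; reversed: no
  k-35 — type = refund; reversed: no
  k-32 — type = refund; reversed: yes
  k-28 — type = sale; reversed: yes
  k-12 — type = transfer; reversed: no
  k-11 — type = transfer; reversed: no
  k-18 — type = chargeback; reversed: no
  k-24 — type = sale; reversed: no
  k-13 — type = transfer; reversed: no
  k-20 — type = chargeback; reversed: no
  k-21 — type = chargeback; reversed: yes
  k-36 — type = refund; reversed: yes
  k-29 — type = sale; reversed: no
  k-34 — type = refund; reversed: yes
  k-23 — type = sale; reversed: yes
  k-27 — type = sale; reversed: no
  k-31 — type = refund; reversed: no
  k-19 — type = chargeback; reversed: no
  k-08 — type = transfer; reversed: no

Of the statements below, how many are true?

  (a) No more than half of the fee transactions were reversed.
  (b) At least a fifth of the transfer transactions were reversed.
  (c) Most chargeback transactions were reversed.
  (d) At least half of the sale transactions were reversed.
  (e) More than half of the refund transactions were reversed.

(a) fee: |A| = 5, |A ∩ B| = 3; needs |A ∩ B| ≤ |A ∖ B| — false.
(b) transfer: |A| = 9, |A ∩ B| = 1; needs |A ∩ B| / |A| ≥ 1/5 — false.
(c) chargeback: |A| = 6, |A ∩ B| = 3; needs |A ∩ B| > |A ∖ B| — false.
(d) sale: |A| = 8, |A ∩ B| = 3; needs |A ∩ B| ≥ |A ∖ B| — false.
(e) refund: |A| = 8, |A ∩ B| = 4; needs |A ∩ B| > |A ∖ B| — false.

0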